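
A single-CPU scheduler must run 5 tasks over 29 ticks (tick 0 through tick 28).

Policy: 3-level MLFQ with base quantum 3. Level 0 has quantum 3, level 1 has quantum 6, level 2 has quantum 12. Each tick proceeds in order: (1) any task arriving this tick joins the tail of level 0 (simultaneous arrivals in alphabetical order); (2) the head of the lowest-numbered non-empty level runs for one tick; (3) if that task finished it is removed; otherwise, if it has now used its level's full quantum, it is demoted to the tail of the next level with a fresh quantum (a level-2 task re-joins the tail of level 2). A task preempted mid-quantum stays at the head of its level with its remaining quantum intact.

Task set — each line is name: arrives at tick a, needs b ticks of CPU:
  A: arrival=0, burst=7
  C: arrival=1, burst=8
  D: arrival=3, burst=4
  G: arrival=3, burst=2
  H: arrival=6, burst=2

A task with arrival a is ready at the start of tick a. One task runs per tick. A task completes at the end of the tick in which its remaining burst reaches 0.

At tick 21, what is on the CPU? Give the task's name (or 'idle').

t=0: L0/L1/L2 = A/-/- → run A
t=1: L0/L1/L2 = AC/-/- → run A
t=2: L0/L1/L2 = AC/-/- → run A
t=3: L0/L1/L2 = CDG/A/- → run C
t=4: L0/L1/L2 = CDG/A/- → run C
t=5: L0/L1/L2 = CDG/A/- → run C
t=6: L0/L1/L2 = DGH/AC/- → run D
t=7: L0/L1/L2 = DGH/AC/- → run D
t=8: L0/L1/L2 = DGH/AC/- → run D
t=9: L0/L1/L2 = GH/ACD/- → run G
t=10: L0/L1/L2 = GH/ACD/- → run G
t=11: L0/L1/L2 = H/ACD/- → run H
t=12: L0/L1/L2 = H/ACD/- → run H
t=13: L0/L1/L2 = -/ACD/- → run A
t=14: L0/L1/L2 = -/ACD/- → run A
t=15: L0/L1/L2 = -/ACD/- → run A
t=16: L0/L1/L2 = -/ACD/- → run A
t=17: L0/L1/L2 = -/CD/- → run C
t=18: L0/L1/L2 = -/CD/- → run C
t=19: L0/L1/L2 = -/CD/- → run C
t=20: L0/L1/L2 = -/CD/- → run C
t=21: L0/L1/L2 = -/CD/- → run C
t=22: L0/L1/L2 = -/D/- → run D
t=23: (idle)
t=24: (idle)
t=25: (idle)
t=26: (idle)
t=27: (idle)
t=28: (idle)

running at tick 21 = C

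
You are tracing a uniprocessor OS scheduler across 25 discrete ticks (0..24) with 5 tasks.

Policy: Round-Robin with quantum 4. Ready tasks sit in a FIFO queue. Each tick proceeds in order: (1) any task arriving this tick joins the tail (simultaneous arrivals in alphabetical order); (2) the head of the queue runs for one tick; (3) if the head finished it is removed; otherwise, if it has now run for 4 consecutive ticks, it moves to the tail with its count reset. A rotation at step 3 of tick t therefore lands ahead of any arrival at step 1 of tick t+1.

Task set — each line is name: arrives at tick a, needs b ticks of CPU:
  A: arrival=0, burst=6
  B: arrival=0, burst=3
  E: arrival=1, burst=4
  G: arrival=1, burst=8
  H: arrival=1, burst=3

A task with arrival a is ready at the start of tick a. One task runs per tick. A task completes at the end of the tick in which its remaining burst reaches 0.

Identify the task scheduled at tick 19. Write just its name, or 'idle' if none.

running at tick 19 = A

t=0: queue=[A,B] q_used=0 → run A
t=1: queue=[A,B,E,G,H] q_used=1 → run A
t=2: queue=[A,B,E,G,H] q_used=2 → run A
t=3: queue=[A,B,E,G,H] q_used=3 → run A
t=4: queue=[B,E,G,H,A] q_used=0 → run B
t=5: queue=[B,E,G,H,A] q_used=1 → run B
t=6: queue=[B,E,G,H,A] q_used=2 → run B
t=7: queue=[E,G,H,A] q_used=0 → run E
t=8: queue=[E,G,H,A] q_used=1 → run E
t=9: queue=[E,G,H,A] q_used=2 → run E
t=10: queue=[E,G,H,A] q_used=3 → run E
t=11: queue=[G,H,A] q_used=0 → run G
t=12: queue=[G,H,A] q_used=1 → run G
t=13: queue=[G,H,A] q_used=2 → run G
t=14: queue=[G,H,A] q_used=3 → run G
t=15: queue=[H,A,G] q_used=0 → run H
t=16: queue=[H,A,G] q_used=1 → run H
t=17: queue=[H,A,G] q_used=2 → run H
t=18: queue=[A,G] q_used=0 → run A
t=19: queue=[A,G] q_used=1 → run A
t=20: queue=[G] q_used=0 → run G
t=21: queue=[G] q_used=1 → run G
t=22: queue=[G] q_used=2 → run G
t=23: queue=[G] q_used=3 → run G
t=24: (idle)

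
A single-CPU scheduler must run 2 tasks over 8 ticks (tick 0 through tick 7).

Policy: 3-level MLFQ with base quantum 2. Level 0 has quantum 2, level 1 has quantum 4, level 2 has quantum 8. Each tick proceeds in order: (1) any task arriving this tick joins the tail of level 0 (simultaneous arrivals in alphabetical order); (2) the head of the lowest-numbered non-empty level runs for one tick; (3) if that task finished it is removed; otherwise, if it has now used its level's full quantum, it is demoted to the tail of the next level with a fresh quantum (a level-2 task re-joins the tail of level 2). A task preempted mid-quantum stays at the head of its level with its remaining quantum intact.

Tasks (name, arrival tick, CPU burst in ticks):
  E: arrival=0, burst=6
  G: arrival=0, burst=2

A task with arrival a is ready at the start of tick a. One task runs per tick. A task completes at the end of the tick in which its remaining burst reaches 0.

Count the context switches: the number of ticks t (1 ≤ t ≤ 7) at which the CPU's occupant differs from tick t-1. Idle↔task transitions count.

context switches = 2

t=0: L0/L1/L2 = EG/-/- → run E
t=1: L0/L1/L2 = EG/-/- → run E
t=2: L0/L1/L2 = G/E/- → run G
t=3: L0/L1/L2 = G/E/- → run G
t=4: L0/L1/L2 = -/E/- → run E
t=5: L0/L1/L2 = -/E/- → run E
t=6: L0/L1/L2 = -/E/- → run E
t=7: L0/L1/L2 = -/E/- → run E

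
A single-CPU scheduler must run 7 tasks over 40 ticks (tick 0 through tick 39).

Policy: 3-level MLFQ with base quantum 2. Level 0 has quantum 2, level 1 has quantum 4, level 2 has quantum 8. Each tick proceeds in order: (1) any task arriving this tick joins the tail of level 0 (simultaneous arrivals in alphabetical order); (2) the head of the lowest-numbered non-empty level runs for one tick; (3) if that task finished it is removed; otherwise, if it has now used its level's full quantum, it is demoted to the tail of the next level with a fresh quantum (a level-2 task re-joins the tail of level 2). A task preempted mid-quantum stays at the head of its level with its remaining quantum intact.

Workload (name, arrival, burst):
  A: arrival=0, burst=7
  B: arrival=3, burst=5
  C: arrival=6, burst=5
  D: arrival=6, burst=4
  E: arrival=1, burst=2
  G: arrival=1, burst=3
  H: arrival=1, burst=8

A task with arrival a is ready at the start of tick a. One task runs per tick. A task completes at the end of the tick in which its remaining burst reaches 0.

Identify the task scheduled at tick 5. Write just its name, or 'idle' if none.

running at tick 5 = G

t=0: L0/L1/L2 = A/-/- → run A
t=1: L0/L1/L2 = AEGH/-/- → run A
t=2: L0/L1/L2 = EGH/A/- → run E
t=3: L0/L1/L2 = EGHB/A/- → run E
t=4: L0/L1/L2 = GHB/A/- → run G
t=5: L0/L1/L2 = GHB/A/- → run G
t=6: L0/L1/L2 = HBCD/AG/- → run H
t=7: L0/L1/L2 = HBCD/AG/- → run H
t=8: L0/L1/L2 = BCD/AGH/- → run B
t=9: L0/L1/L2 = BCD/AGH/- → run B
t=10: L0/L1/L2 = CD/AGHB/- → run C
t=11: L0/L1/L2 = CD/AGHB/- → run C
t=12: L0/L1/L2 = D/AGHBC/- → run D
t=13: L0/L1/L2 = D/AGHBC/- → run D
t=14: L0/L1/L2 = -/AGHBCD/- → run A
t=15: L0/L1/L2 = -/AGHBCD/- → run A
t=16: L0/L1/L2 = -/AGHBCD/- → run A
t=17: L0/L1/L2 = -/AGHBCD/- → run A
t=18: L0/L1/L2 = -/GHBCD/A → run G
t=19: L0/L1/L2 = -/HBCD/A → run H
t=20: L0/L1/L2 = -/HBCD/A → run H
t=21: L0/L1/L2 = -/HBCD/A → run H
t=22: L0/L1/L2 = -/HBCD/A → run H
t=23: L0/L1/L2 = -/BCD/AH → run B
t=24: L0/L1/L2 = -/BCD/AH → run B
t=25: L0/L1/L2 = -/BCD/AH → run B
t=26: L0/L1/L2 = -/CD/AH → run C
t=27: L0/L1/L2 = -/CD/AH → run C
t=28: L0/L1/L2 = -/CD/AH → run C
t=29: L0/L1/L2 = -/D/AH → run D
t=30: L0/L1/L2 = -/D/AH → run D
t=31: L0/L1/L2 = -/-/AH → run A
t=32: L0/L1/L2 = -/-/H → run H
t=33: L0/L1/L2 = -/-/H → run H
t=34: (idle)
t=35: (idle)
t=36: (idle)
t=37: (idle)
t=38: (idle)
t=39: (idle)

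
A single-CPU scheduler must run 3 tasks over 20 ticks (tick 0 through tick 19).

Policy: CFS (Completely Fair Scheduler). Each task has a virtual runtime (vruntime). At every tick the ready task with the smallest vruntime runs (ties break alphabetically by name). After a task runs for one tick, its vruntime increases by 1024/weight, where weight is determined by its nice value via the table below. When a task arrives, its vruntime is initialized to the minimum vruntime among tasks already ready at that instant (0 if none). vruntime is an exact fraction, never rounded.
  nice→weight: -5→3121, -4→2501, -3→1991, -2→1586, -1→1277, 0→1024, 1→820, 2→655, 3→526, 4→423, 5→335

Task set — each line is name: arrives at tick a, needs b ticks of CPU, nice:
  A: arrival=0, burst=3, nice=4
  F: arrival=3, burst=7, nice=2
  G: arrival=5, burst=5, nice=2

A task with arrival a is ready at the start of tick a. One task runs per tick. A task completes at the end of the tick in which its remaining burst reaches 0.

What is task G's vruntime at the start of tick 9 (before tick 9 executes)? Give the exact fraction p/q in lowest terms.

vruntime(G, start of tick 9) = 4096/655

t=0: vr[A=0] → run A
t=1: vr[A=1024/423] → run A
t=2: vr[A=2048/423] → run A
t=3: vr[F=0] → run F
t=4: vr[F=1024/655] → run F
t=5: vr[F=2048/655 G=2048/655] → run F
t=6: vr[F=3072/655 G=2048/655] → run G
t=7: vr[F=3072/655 G=3072/655] → run F
t=8: vr[F=4096/655 G=3072/655] → run G
t=9: vr[F=4096/655 G=4096/655] → run F
t=10: vr[F=1024/131 G=4096/655] → run G
t=11: vr[F=1024/131 G=1024/131] → run F
t=12: vr[F=6144/655 G=1024/131] → run G
t=13: vr[F=6144/655 G=6144/655] → run F
t=14: vr[G=6144/655] → run G
t=15: (idle)
t=16: (idle)
t=17: (idle)
t=18: (idle)
t=19: (idle)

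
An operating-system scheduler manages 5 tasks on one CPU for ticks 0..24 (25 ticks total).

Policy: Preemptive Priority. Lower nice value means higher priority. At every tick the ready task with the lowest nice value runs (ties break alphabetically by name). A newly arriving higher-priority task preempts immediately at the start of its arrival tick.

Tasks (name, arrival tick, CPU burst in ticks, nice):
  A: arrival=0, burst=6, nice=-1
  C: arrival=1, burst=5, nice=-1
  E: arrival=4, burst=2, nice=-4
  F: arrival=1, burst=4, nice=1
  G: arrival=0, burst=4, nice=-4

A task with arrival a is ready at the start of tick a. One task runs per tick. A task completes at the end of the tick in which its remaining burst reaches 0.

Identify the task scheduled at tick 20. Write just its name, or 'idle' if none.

t=0: ready={A,G} → run G
t=1: ready={A,C,F,G} → run G
t=2: ready={A,C,F,G} → run G
t=3: ready={A,C,F,G} → run G
t=4: ready={A,C,E,F} → run E
t=5: ready={A,C,E,F} → run E
t=6: ready={A,C,F} → run A
t=7: ready={A,C,F} → run A
t=8: ready={A,C,F} → run A
t=9: ready={A,C,F} → run A
t=10: ready={A,C,F} → run A
t=11: ready={A,C,F} → run A
t=12: ready={C,F} → run C
t=13: ready={C,F} → run C
t=14: ready={C,F} → run C
t=15: ready={C,F} → run C
t=16: ready={C,F} → run C
t=17: ready={F} → run F
t=18: ready={F} → run F
t=19: ready={F} → run F
t=20: ready={F} → run F
t=21: (idle)
t=22: (idle)
t=23: (idle)
t=24: (idle)

running at tick 20 = F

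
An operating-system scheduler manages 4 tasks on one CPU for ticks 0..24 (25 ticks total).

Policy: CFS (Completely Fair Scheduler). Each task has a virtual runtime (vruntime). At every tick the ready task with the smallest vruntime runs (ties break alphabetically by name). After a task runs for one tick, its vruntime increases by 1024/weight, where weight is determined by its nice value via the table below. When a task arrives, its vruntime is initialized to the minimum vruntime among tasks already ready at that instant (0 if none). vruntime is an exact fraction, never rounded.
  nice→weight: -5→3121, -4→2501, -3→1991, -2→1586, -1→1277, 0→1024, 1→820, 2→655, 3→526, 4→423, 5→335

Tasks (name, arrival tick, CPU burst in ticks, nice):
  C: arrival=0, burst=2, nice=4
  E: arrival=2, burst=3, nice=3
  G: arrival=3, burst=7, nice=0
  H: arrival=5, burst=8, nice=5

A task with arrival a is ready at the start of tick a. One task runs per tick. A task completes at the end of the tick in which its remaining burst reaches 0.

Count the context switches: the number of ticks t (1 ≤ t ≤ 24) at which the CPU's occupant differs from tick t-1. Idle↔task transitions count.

t=0: vr[C=0] → run C
t=1: vr[C=1024/423] → run C
t=2: vr[E=0] → run E
t=3: vr[E=512/263 G=512/263] → run E
t=4: vr[E=1024/263 G=512/263] → run G
t=5: vr[E=1024/263 G=775/263 H=775/263] → run G
t=6: vr[E=1024/263 G=1038/263 H=775/263] → run H
t=7: vr[E=1024/263 G=1038/263 H=528937/88105] → run E
t=8: vr[G=1038/263 H=528937/88105] → run G
t=9: vr[G=1301/263 H=528937/88105] → run G
t=10: vr[G=1564/263 H=528937/88105] → run G
t=11: vr[G=1827/263 H=528937/88105] → run H
t=12: vr[G=1827/263 H=798249/88105] → run G
t=13: vr[G=2090/263 H=798249/88105] → run G
t=14: vr[H=798249/88105] → run H
t=15: vr[H=1067561/88105] → run H
t=16: vr[H=1336873/88105] → run H
t=17: vr[H=321237/17621] → run H
t=18: vr[H=1875497/88105] → run H
t=19: vr[H=2144809/88105] → run H
t=20: (idle)
t=21: (idle)
t=22: (idle)
t=23: (idle)
t=24: (idle)

context switches = 9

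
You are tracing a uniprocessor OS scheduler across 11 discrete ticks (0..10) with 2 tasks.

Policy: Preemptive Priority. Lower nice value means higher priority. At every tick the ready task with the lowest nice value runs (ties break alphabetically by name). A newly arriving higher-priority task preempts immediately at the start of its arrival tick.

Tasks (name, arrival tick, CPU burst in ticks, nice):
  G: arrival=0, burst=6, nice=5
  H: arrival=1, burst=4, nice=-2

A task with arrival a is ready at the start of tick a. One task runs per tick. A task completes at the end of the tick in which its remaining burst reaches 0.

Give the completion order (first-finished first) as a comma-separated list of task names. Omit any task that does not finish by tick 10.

t=0: ready={G} → run G
t=1: ready={G,H} → run H
t=2: ready={G,H} → run H
t=3: ready={G,H} → run H
t=4: ready={G,H} → run H
t=5: ready={G} → run G
t=6: ready={G} → run G
t=7: ready={G} → run G
t=8: ready={G} → run G
t=9: ready={G} → run G
t=10: (idle)

completion order = H, G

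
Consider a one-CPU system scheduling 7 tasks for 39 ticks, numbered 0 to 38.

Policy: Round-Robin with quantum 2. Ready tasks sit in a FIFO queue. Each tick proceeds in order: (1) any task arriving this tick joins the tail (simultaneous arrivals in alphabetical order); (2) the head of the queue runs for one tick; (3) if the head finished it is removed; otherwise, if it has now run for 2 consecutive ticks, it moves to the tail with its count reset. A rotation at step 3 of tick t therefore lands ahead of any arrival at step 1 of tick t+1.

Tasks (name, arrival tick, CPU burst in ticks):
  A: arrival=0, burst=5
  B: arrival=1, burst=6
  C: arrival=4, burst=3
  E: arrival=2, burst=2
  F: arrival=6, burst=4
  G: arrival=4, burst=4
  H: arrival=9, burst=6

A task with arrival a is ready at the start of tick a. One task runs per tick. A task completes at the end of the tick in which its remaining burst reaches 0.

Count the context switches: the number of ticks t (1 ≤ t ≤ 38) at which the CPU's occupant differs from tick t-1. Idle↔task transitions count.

context switches = 15

t=0: queue=[A] q_used=0 → run A
t=1: queue=[A,B] q_used=1 → run A
t=2: queue=[B,A,E] q_used=0 → run B
t=3: queue=[B,A,E] q_used=1 → run B
t=4: queue=[A,E,B,C,G] q_used=0 → run A
t=5: queue=[A,E,B,C,G] q_used=1 → run A
t=6: queue=[E,B,C,G,A,F] q_used=0 → run E
t=7: queue=[E,B,C,G,A,F] q_used=1 → run E
t=8: queue=[B,C,G,A,F] q_used=0 → run B
t=9: queue=[B,C,G,A,F,H] q_used=1 → run B
t=10: queue=[C,G,A,F,H,B] q_used=0 → run C
t=11: queue=[C,G,A,F,H,B] q_used=1 → run C
t=12: queue=[G,A,F,H,B,C] q_used=0 → run G
t=13: queue=[G,A,F,H,B,C] q_used=1 → run G
t=14: queue=[A,F,H,B,C,G] q_used=0 → run A
t=15: queue=[F,H,B,C,G] q_used=0 → run F
t=16: queue=[F,H,B,C,G] q_used=1 → run F
t=17: queue=[H,B,C,G,F] q_used=0 → run H
t=18: queue=[H,B,C,G,F] q_used=1 → run H
t=19: queue=[B,C,G,F,H] q_used=0 → run B
t=20: queue=[B,C,G,F,H] q_used=1 → run B
t=21: queue=[C,G,F,H] q_used=0 → run C
t=22: queue=[G,F,H] q_used=0 → run G
t=23: queue=[G,F,H] q_used=1 → run G
t=24: queue=[F,H] q_used=0 → run F
t=25: queue=[F,H] q_used=1 → run F
t=26: queue=[H] q_used=0 → run H
t=27: queue=[H] q_used=1 → run H
t=28: queue=[H] q_used=0 → run H
t=29: queue=[H] q_used=1 → run H
t=30: (idle)
t=31: (idle)
t=32: (idle)
t=33: (idle)
t=34: (idle)
t=35: (idle)
t=36: (idle)
t=37: (idle)
t=38: (idle)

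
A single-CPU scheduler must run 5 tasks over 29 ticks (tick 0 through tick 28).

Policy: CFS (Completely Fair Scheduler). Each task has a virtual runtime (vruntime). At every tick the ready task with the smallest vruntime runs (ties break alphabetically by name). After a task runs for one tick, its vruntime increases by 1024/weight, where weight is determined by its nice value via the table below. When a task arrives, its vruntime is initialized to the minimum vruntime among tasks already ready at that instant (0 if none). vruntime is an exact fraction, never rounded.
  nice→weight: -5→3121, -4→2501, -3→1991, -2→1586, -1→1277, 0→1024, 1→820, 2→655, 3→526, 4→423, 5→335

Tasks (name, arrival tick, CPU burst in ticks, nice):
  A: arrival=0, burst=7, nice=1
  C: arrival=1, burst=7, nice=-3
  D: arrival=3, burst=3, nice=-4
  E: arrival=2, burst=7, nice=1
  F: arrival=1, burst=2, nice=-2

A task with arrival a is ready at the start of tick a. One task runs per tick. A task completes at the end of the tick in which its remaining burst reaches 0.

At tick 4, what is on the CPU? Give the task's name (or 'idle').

running at tick 4 = E

t=0: vr[A=0] → run A
t=1: vr[A=256/205 C=256/205 F=256/205] → run A
t=2: vr[A=512/205 C=256/205 E=256/205 F=256/205] → run C
t=3: vr[A=512/205 C=719616/408155 D=256/205 E=256/205 F=256/205] → run D
t=4: vr[A=512/205 C=719616/408155 D=20736/12505 E=256/205 F=256/205] → run E
t=5: vr[A=512/205 C=719616/408155 D=20736/12505 E=512/205 F=256/205] → run F
t=6: vr[A=512/205 C=719616/408155 D=20736/12505 E=512/205 F=307968/162565] → run D
t=7: vr[A=512/205 C=719616/408155 D=25856/12505 E=512/205 F=307968/162565] → run C
t=8: vr[A=512/205 C=929536/408155 D=25856/12505 E=512/205 F=307968/162565] → run F
t=9: vr[A=512/205 C=929536/408155 D=25856/12505 E=512/205] → run D
t=10: vr[A=512/205 C=929536/408155 E=512/205] → run C
t=11: vr[A=512/205 C=1139456/408155 E=512/205] → run A
t=12: vr[A=768/205 C=1139456/408155 E=512/205] → run E
t=13: vr[A=768/205 C=1139456/408155 E=768/205] → run C
t=14: vr[A=768/205 C=1349376/408155 E=768/205] → run C
t=15: vr[A=768/205 C=1559296/408155 E=768/205] → run A
t=16: vr[A=1024/205 C=1559296/408155 E=768/205] → run E
t=17: vr[A=1024/205 C=1559296/408155 E=1024/205] → run C
t=18: vr[A=1024/205 C=1769216/408155 E=1024/205] → run C
t=19: vr[A=1024/205 E=1024/205] → run A
t=20: vr[A=256/41 E=1024/205] → run E
t=21: vr[A=256/41 E=256/41] → run A
t=22: vr[A=1536/205 E=256/41] → run E
t=23: vr[A=1536/205 E=1536/205] → run A
t=24: vr[E=1536/205] → run E
t=25: vr[E=1792/205] → run E
t=26: (idle)
t=27: (idle)
t=28: (idle)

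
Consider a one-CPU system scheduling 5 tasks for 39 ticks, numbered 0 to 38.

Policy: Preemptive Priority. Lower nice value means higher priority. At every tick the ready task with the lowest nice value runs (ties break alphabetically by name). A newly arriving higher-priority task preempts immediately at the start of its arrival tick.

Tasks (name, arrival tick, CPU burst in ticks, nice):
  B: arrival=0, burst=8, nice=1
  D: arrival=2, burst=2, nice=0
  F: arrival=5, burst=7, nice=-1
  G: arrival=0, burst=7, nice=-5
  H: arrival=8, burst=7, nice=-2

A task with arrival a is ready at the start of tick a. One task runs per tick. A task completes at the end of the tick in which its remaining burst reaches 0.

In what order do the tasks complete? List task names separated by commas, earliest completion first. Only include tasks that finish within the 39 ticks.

t=0: ready={B,G} → run G
t=1: ready={B,G} → run G
t=2: ready={B,D,G} → run G
t=3: ready={B,D,G} → run G
t=4: ready={B,D,G} → run G
t=5: ready={B,D,F,G} → run G
t=6: ready={B,D,F,G} → run G
t=7: ready={B,D,F} → run F
t=8: ready={B,D,F,H} → run H
t=9: ready={B,D,F,H} → run H
t=10: ready={B,D,F,H} → run H
t=11: ready={B,D,F,H} → run H
t=12: ready={B,D,F,H} → run H
t=13: ready={B,D,F,H} → run H
t=14: ready={B,D,F,H} → run H
t=15: ready={B,D,F} → run F
t=16: ready={B,D,F} → run F
t=17: ready={B,D,F} → run F
t=18: ready={B,D,F} → run F
t=19: ready={B,D,F} → run F
t=20: ready={B,D,F} → run F
t=21: ready={B,D} → run D
t=22: ready={B,D} → run D
t=23: ready={B} → run B
t=24: ready={B} → run B
t=25: ready={B} → run B
t=26: ready={B} → run B
t=27: ready={B} → run B
t=28: ready={B} → run B
t=29: ready={B} → run B
t=30: ready={B} → run B
t=31: (idle)
t=32: (idle)
t=33: (idle)
t=34: (idle)
t=35: (idle)
t=36: (idle)
t=37: (idle)
t=38: (idle)

completion order = G, H, F, D, B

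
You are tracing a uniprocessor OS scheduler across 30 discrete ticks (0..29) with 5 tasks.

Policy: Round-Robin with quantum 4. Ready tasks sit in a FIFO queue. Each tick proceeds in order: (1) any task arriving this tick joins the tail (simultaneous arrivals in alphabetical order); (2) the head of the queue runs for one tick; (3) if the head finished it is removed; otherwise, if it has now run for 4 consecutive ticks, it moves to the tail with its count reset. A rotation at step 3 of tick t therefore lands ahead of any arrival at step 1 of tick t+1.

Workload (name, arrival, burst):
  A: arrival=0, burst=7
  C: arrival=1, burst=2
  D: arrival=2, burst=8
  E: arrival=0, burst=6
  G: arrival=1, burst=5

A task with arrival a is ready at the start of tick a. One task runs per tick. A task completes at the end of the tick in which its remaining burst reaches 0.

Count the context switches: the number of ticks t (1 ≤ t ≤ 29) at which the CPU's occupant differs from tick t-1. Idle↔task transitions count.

context switches = 9

t=0: queue=[A,E] q_used=0 → run A
t=1: queue=[A,E,C,G] q_used=1 → run A
t=2: queue=[A,E,C,G,D] q_used=2 → run A
t=3: queue=[A,E,C,G,D] q_used=3 → run A
t=4: queue=[E,C,G,D,A] q_used=0 → run E
t=5: queue=[E,C,G,D,A] q_used=1 → run E
t=6: queue=[E,C,G,D,A] q_used=2 → run E
t=7: queue=[E,C,G,D,A] q_used=3 → run E
t=8: queue=[C,G,D,A,E] q_used=0 → run C
t=9: queue=[C,G,D,A,E] q_used=1 → run C
t=10: queue=[G,D,A,E] q_used=0 → run G
t=11: queue=[G,D,A,E] q_used=1 → run G
t=12: queue=[G,D,A,E] q_used=2 → run G
t=13: queue=[G,D,A,E] q_used=3 → run G
t=14: queue=[D,A,E,G] q_used=0 → run D
t=15: queue=[D,A,E,G] q_used=1 → run D
t=16: queue=[D,A,E,G] q_used=2 → run D
t=17: queue=[D,A,E,G] q_used=3 → run D
t=18: queue=[A,E,G,D] q_used=0 → run A
t=19: queue=[A,E,G,D] q_used=1 → run A
t=20: queue=[A,E,G,D] q_used=2 → run A
t=21: queue=[E,G,D] q_used=0 → run E
t=22: queue=[E,G,D] q_used=1 → run E
t=23: queue=[G,D] q_used=0 → run G
t=24: queue=[D] q_used=0 → run D
t=25: queue=[D] q_used=1 → run D
t=26: queue=[D] q_used=2 → run D
t=27: queue=[D] q_used=3 → run D
t=28: (idle)
t=29: (idle)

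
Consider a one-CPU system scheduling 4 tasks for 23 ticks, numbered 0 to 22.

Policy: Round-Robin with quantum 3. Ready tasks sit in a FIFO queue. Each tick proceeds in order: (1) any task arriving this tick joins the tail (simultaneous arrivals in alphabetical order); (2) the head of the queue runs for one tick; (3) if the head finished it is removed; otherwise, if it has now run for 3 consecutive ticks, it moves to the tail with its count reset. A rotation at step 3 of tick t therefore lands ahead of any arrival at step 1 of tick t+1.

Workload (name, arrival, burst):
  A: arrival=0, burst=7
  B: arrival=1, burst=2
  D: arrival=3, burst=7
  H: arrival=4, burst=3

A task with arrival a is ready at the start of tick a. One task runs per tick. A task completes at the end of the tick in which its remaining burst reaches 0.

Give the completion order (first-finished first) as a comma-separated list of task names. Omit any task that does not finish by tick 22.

t=0: queue=[A] q_used=0 → run A
t=1: queue=[A,B] q_used=1 → run A
t=2: queue=[A,B] q_used=2 → run A
t=3: queue=[B,A,D] q_used=0 → run B
t=4: queue=[B,A,D,H] q_used=1 → run B
t=5: queue=[A,D,H] q_used=0 → run A
t=6: queue=[A,D,H] q_used=1 → run A
t=7: queue=[A,D,H] q_used=2 → run A
t=8: queue=[D,H,A] q_used=0 → run D
t=9: queue=[D,H,A] q_used=1 → run D
t=10: queue=[D,H,A] q_used=2 → run D
t=11: queue=[H,A,D] q_used=0 → run H
t=12: queue=[H,A,D] q_used=1 → run H
t=13: queue=[H,A,D] q_used=2 → run H
t=14: queue=[A,D] q_used=0 → run A
t=15: queue=[D] q_used=0 → run D
t=16: queue=[D] q_used=1 → run D
t=17: queue=[D] q_used=2 → run D
t=18: queue=[D] q_used=0 → run D
t=19: (idle)
t=20: (idle)
t=21: (idle)
t=22: (idle)

completion order = B, H, A, D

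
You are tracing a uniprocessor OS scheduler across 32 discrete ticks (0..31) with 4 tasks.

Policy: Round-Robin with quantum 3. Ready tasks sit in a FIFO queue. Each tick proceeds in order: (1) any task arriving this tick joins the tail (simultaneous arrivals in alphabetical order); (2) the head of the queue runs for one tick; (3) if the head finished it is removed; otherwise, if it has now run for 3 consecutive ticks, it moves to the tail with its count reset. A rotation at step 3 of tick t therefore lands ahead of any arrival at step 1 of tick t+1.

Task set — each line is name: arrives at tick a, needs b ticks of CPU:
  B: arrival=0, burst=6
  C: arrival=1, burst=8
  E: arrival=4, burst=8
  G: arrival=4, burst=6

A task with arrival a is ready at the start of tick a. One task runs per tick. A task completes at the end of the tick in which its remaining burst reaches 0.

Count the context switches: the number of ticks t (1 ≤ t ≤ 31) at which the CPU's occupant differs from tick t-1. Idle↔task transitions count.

context switches = 10

t=0: queue=[B] q_used=0 → run B
t=1: queue=[B,C] q_used=1 → run B
t=2: queue=[B,C] q_used=2 → run B
t=3: queue=[C,B] q_used=0 → run C
t=4: queue=[C,B,E,G] q_used=1 → run C
t=5: queue=[C,B,E,G] q_used=2 → run C
t=6: queue=[B,E,G,C] q_used=0 → run B
t=7: queue=[B,E,G,C] q_used=1 → run B
t=8: queue=[B,E,G,C] q_used=2 → run B
t=9: queue=[E,G,C] q_used=0 → run E
t=10: queue=[E,G,C] q_used=1 → run E
t=11: queue=[E,G,C] q_used=2 → run E
t=12: queue=[G,C,E] q_used=0 → run G
t=13: queue=[G,C,E] q_used=1 → run G
t=14: queue=[G,C,E] q_used=2 → run G
t=15: queue=[C,E,G] q_used=0 → run C
t=16: queue=[C,E,G] q_used=1 → run C
t=17: queue=[C,E,G] q_used=2 → run C
t=18: queue=[E,G,C] q_used=0 → run E
t=19: queue=[E,G,C] q_used=1 → run E
t=20: queue=[E,G,C] q_used=2 → run E
t=21: queue=[G,C,E] q_used=0 → run G
t=22: queue=[G,C,E] q_used=1 → run G
t=23: queue=[G,C,E] q_used=2 → run G
t=24: queue=[C,E] q_used=0 → run C
t=25: queue=[C,E] q_used=1 → run C
t=26: queue=[E] q_used=0 → run E
t=27: queue=[E] q_used=1 → run E
t=28: (idle)
t=29: (idle)
t=30: (idle)
t=31: (idle)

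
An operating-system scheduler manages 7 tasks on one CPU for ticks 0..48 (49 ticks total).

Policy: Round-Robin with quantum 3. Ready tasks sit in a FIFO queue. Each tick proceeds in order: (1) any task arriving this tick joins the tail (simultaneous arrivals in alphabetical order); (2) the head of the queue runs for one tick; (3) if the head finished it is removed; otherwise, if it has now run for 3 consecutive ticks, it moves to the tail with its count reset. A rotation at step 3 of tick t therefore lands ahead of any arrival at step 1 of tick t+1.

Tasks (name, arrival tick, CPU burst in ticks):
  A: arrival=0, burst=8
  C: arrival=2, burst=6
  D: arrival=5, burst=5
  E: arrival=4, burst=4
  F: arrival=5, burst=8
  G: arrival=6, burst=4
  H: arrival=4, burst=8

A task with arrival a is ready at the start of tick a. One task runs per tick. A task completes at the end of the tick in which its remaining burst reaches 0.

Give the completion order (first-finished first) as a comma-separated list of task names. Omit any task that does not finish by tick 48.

completion order = C, A, E, D, G, H, F

t=0: queue=[A] q_used=0 → run A
t=1: queue=[A] q_used=1 → run A
t=2: queue=[A,C] q_used=2 → run A
t=3: queue=[C,A] q_used=0 → run C
t=4: queue=[C,A,E,H] q_used=1 → run C
t=5: queue=[C,A,E,H,D,F] q_used=2 → run C
t=6: queue=[A,E,H,D,F,C,G] q_used=0 → run A
t=7: queue=[A,E,H,D,F,C,G] q_used=1 → run A
t=8: queue=[A,E,H,D,F,C,G] q_used=2 → run A
t=9: queue=[E,H,D,F,C,G,A] q_used=0 → run E
t=10: queue=[E,H,D,F,C,G,A] q_used=1 → run E
t=11: queue=[E,H,D,F,C,G,A] q_used=2 → run E
t=12: queue=[H,D,F,C,G,A,E] q_used=0 → run H
t=13: queue=[H,D,F,C,G,A,E] q_used=1 → run H
t=14: queue=[H,D,F,C,G,A,E] q_used=2 → run H
t=15: queue=[D,F,C,G,A,E,H] q_used=0 → run D
t=16: queue=[D,F,C,G,A,E,H] q_used=1 → run D
t=17: queue=[D,F,C,G,A,E,H] q_used=2 → run D
t=18: queue=[F,C,G,A,E,H,D] q_used=0 → run F
t=19: queue=[F,C,G,A,E,H,D] q_used=1 → run F
t=20: queue=[F,C,G,A,E,H,D] q_used=2 → run F
t=21: queue=[C,G,A,E,H,D,F] q_used=0 → run C
t=22: queue=[C,G,A,E,H,D,F] q_used=1 → run C
t=23: queue=[C,G,A,E,H,D,F] q_used=2 → run C
t=24: queue=[G,A,E,H,D,F] q_used=0 → run G
t=25: queue=[G,A,E,H,D,F] q_used=1 → run G
t=26: queue=[G,A,E,H,D,F] q_used=2 → run G
t=27: queue=[A,E,H,D,F,G] q_used=0 → run A
t=28: queue=[A,E,H,D,F,G] q_used=1 → run A
t=29: queue=[E,H,D,F,G] q_used=0 → run E
t=30: queue=[H,D,F,G] q_used=0 → run H
t=31: queue=[H,D,F,G] q_used=1 → run H
t=32: queue=[H,D,F,G] q_used=2 → run H
t=33: queue=[D,F,G,H] q_used=0 → run D
t=34: queue=[D,F,G,H] q_used=1 → run D
t=35: queue=[F,G,H] q_used=0 → run F
t=36: queue=[F,G,H] q_used=1 → run F
t=37: queue=[F,G,H] q_used=2 → run F
t=38: queue=[G,H,F] q_used=0 → run G
t=39: queue=[H,F] q_used=0 → run H
t=40: queue=[H,F] q_used=1 → run H
t=41: queue=[F] q_used=0 → run F
t=42: queue=[F] q_used=1 → run F
t=43: (idle)
t=44: (idle)
t=45: (idle)
t=46: (idle)
t=47: (idle)
t=48: (idle)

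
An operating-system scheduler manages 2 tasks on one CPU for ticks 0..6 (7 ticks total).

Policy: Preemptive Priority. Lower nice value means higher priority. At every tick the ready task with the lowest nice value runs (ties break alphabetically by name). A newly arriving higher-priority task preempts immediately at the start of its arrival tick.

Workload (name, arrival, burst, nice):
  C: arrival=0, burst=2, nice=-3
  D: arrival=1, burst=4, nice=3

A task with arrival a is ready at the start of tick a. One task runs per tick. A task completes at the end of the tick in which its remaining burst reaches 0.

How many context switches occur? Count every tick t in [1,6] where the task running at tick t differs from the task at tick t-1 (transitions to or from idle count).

context switches = 2

t=0: ready={C} → run C
t=1: ready={C,D} → run C
t=2: ready={D} → run D
t=3: ready={D} → run D
t=4: ready={D} → run D
t=5: ready={D} → run D
t=6: (idle)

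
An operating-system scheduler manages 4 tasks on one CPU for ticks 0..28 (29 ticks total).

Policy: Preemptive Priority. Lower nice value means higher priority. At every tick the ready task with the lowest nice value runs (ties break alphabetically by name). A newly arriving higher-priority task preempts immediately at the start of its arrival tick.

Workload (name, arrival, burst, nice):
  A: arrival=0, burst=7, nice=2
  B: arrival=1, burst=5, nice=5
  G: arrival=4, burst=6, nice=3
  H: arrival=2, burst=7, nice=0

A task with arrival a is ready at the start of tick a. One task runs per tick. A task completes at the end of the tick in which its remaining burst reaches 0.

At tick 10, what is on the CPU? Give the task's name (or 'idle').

t=0: ready={A} → run A
t=1: ready={A,B} → run A
t=2: ready={A,B,H} → run H
t=3: ready={A,B,H} → run H
t=4: ready={A,B,G,H} → run H
t=5: ready={A,B,G,H} → run H
t=6: ready={A,B,G,H} → run H
t=7: ready={A,B,G,H} → run H
t=8: ready={A,B,G,H} → run H
t=9: ready={A,B,G} → run A
t=10: ready={A,B,G} → run A
t=11: ready={A,B,G} → run A
t=12: ready={A,B,G} → run A
t=13: ready={A,B,G} → run A
t=14: ready={B,G} → run G
t=15: ready={B,G} → run G
t=16: ready={B,G} → run G
t=17: ready={B,G} → run G
t=18: ready={B,G} → run G
t=19: ready={B,G} → run G
t=20: ready={B} → run B
t=21: ready={B} → run B
t=22: ready={B} → run B
t=23: ready={B} → run B
t=24: ready={B} → run B
t=25: (idle)
t=26: (idle)
t=27: (idle)
t=28: (idle)

running at tick 10 = A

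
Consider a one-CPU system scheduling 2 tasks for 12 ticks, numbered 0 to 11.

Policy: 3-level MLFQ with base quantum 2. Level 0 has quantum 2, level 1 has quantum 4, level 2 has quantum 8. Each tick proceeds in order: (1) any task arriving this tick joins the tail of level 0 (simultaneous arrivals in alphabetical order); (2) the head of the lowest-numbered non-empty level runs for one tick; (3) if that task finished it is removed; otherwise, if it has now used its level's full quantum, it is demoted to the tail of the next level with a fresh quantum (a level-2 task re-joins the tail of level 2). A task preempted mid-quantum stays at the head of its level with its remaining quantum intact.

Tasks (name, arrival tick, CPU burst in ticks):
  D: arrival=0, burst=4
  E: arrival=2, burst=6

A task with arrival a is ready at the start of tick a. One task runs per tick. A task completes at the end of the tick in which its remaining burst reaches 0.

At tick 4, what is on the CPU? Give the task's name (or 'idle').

running at tick 4 = D

t=0: L0/L1/L2 = D/-/- → run D
t=1: L0/L1/L2 = D/-/- → run D
t=2: L0/L1/L2 = E/D/- → run E
t=3: L0/L1/L2 = E/D/- → run E
t=4: L0/L1/L2 = -/DE/- → run D
t=5: L0/L1/L2 = -/DE/- → run D
t=6: L0/L1/L2 = -/E/- → run E
t=7: L0/L1/L2 = -/E/- → run E
t=8: L0/L1/L2 = -/E/- → run E
t=9: L0/L1/L2 = -/E/- → run E
t=10: (idle)
t=11: (idle)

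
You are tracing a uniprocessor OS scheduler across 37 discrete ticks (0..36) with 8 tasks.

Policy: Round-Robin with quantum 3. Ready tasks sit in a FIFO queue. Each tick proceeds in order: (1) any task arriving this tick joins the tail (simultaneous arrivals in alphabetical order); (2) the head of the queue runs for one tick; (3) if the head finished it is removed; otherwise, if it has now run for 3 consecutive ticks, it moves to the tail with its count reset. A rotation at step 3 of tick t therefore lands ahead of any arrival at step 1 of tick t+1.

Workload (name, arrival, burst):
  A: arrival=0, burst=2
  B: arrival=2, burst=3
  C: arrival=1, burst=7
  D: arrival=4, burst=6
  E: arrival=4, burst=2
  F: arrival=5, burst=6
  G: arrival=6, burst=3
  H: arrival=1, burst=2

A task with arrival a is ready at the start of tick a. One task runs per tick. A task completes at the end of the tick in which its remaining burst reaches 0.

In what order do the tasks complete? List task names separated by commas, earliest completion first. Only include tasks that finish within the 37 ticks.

completion order = A, H, B, E, G, D, C, F

t=0: queue=[A] q_used=0 → run A
t=1: queue=[A,C,H] q_used=1 → run A
t=2: queue=[C,H,B] q_used=0 → run C
t=3: queue=[C,H,B] q_used=1 → run C
t=4: queue=[C,H,B,D,E] q_used=2 → run C
t=5: queue=[H,B,D,E,C,F] q_used=0 → run H
t=6: queue=[H,B,D,E,C,F,G] q_used=1 → run H
t=7: queue=[B,D,E,C,F,G] q_used=0 → run B
t=8: queue=[B,D,E,C,F,G] q_used=1 → run B
t=9: queue=[B,D,E,C,F,G] q_used=2 → run B
t=10: queue=[D,E,C,F,G] q_used=0 → run D
t=11: queue=[D,E,C,F,G] q_used=1 → run D
t=12: queue=[D,E,C,F,G] q_used=2 → run D
t=13: queue=[E,C,F,G,D] q_used=0 → run E
t=14: queue=[E,C,F,G,D] q_used=1 → run E
t=15: queue=[C,F,G,D] q_used=0 → run C
t=16: queue=[C,F,G,D] q_used=1 → run C
t=17: queue=[C,F,G,D] q_used=2 → run C
t=18: queue=[F,G,D,C] q_used=0 → run F
t=19: queue=[F,G,D,C] q_used=1 → run F
t=20: queue=[F,G,D,C] q_used=2 → run F
t=21: queue=[G,D,C,F] q_used=0 → run G
t=22: queue=[G,D,C,F] q_used=1 → run G
t=23: queue=[G,D,C,F] q_used=2 → run G
t=24: queue=[D,C,F] q_used=0 → run D
t=25: queue=[D,C,F] q_used=1 → run D
t=26: queue=[D,C,F] q_used=2 → run D
t=27: queue=[C,F] q_used=0 → run C
t=28: queue=[F] q_used=0 → run F
t=29: queue=[F] q_used=1 → run F
t=30: queue=[F] q_used=2 → run F
t=31: (idle)
t=32: (idle)
t=33: (idle)
t=34: (idle)
t=35: (idle)
t=36: (idle)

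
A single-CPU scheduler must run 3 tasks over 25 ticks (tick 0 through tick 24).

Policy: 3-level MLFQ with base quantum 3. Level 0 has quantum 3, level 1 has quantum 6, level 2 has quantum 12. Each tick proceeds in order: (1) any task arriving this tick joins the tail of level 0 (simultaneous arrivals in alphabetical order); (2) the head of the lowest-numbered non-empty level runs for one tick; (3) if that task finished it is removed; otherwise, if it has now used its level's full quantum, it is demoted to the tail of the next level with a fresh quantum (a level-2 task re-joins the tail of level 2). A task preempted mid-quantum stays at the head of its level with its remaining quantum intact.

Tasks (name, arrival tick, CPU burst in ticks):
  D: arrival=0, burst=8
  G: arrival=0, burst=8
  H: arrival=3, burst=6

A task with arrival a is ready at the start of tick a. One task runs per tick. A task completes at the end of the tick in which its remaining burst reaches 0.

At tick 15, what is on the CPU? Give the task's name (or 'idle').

running at tick 15 = G

t=0: L0/L1/L2 = DG/-/- → run D
t=1: L0/L1/L2 = DG/-/- → run D
t=2: L0/L1/L2 = DG/-/- → run D
t=3: L0/L1/L2 = GH/D/- → run G
t=4: L0/L1/L2 = GH/D/- → run G
t=5: L0/L1/L2 = GH/D/- → run G
t=6: L0/L1/L2 = H/DG/- → run H
t=7: L0/L1/L2 = H/DG/- → run H
t=8: L0/L1/L2 = H/DG/- → run H
t=9: L0/L1/L2 = -/DGH/- → run D
t=10: L0/L1/L2 = -/DGH/- → run D
t=11: L0/L1/L2 = -/DGH/- → run D
t=12: L0/L1/L2 = -/DGH/- → run D
t=13: L0/L1/L2 = -/DGH/- → run D
t=14: L0/L1/L2 = -/GH/- → run G
t=15: L0/L1/L2 = -/GH/- → run G
t=16: L0/L1/L2 = -/GH/- → run G
t=17: L0/L1/L2 = -/GH/- → run G
t=18: L0/L1/L2 = -/GH/- → run G
t=19: L0/L1/L2 = -/H/- → run H
t=20: L0/L1/L2 = -/H/- → run H
t=21: L0/L1/L2 = -/H/- → run H
t=22: (idle)
t=23: (idle)
t=24: (idle)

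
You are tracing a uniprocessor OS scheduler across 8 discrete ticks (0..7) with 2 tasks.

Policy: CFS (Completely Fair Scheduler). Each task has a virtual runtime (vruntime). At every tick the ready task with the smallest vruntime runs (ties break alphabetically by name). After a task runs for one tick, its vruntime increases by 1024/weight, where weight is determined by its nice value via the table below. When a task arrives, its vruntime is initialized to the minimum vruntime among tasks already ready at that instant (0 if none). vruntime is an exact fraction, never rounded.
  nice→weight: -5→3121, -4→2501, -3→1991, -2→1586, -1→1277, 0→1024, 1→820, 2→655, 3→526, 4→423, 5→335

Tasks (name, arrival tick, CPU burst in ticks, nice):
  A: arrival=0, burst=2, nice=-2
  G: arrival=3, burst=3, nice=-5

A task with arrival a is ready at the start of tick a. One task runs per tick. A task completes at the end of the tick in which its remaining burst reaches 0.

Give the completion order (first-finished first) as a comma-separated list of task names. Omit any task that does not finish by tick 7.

t=0: vr[A=0] → run A
t=1: vr[A=512/793] → run A
t=2: (idle)
t=3: vr[G=0] → run G
t=4: vr[G=1024/3121] → run G
t=5: vr[G=2048/3121] → run G
t=6: (idle)
t=7: (idle)

completion order = A, G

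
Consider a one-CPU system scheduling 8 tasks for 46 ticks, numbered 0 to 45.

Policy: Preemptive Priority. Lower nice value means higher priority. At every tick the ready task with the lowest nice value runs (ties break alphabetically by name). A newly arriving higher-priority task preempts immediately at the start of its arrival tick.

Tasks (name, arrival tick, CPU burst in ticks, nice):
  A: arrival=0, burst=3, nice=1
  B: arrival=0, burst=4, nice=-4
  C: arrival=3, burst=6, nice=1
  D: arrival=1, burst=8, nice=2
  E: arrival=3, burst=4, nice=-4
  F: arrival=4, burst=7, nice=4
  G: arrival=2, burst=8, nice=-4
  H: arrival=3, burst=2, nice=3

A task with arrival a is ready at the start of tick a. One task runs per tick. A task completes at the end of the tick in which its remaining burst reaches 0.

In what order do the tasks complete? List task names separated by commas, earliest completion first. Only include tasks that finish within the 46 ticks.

completion order = B, E, G, A, C, D, H, F

t=0: ready={A,B} → run B
t=1: ready={A,B,D} → run B
t=2: ready={A,B,D,G} → run B
t=3: ready={A,B,C,D,E,G,H} → run B
t=4: ready={A,C,D,E,F,G,H} → run E
t=5: ready={A,C,D,E,F,G,H} → run E
t=6: ready={A,C,D,E,F,G,H} → run E
t=7: ready={A,C,D,E,F,G,H} → run E
t=8: ready={A,C,D,F,G,H} → run G
t=9: ready={A,C,D,F,G,H} → run G
t=10: ready={A,C,D,F,G,H} → run G
t=11: ready={A,C,D,F,G,H} → run G
t=12: ready={A,C,D,F,G,H} → run G
t=13: ready={A,C,D,F,G,H} → run G
t=14: ready={A,C,D,F,G,H} → run G
t=15: ready={A,C,D,F,G,H} → run G
t=16: ready={A,C,D,F,H} → run A
t=17: ready={A,C,D,F,H} → run A
t=18: ready={A,C,D,F,H} → run A
t=19: ready={C,D,F,H} → run C
t=20: ready={C,D,F,H} → run C
t=21: ready={C,D,F,H} → run C
t=22: ready={C,D,F,H} → run C
t=23: ready={C,D,F,H} → run C
t=24: ready={C,D,F,H} → run C
t=25: ready={D,F,H} → run D
t=26: ready={D,F,H} → run D
t=27: ready={D,F,H} → run D
t=28: ready={D,F,H} → run D
t=29: ready={D,F,H} → run D
t=30: ready={D,F,H} → run D
t=31: ready={D,F,H} → run D
t=32: ready={D,F,H} → run D
t=33: ready={F,H} → run H
t=34: ready={F,H} → run H
t=35: ready={F} → run F
t=36: ready={F} → run F
t=37: ready={F} → run F
t=38: ready={F} → run F
t=39: ready={F} → run F
t=40: ready={F} → run F
t=41: ready={F} → run F
t=42: (idle)
t=43: (idle)
t=44: (idle)
t=45: (idle)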